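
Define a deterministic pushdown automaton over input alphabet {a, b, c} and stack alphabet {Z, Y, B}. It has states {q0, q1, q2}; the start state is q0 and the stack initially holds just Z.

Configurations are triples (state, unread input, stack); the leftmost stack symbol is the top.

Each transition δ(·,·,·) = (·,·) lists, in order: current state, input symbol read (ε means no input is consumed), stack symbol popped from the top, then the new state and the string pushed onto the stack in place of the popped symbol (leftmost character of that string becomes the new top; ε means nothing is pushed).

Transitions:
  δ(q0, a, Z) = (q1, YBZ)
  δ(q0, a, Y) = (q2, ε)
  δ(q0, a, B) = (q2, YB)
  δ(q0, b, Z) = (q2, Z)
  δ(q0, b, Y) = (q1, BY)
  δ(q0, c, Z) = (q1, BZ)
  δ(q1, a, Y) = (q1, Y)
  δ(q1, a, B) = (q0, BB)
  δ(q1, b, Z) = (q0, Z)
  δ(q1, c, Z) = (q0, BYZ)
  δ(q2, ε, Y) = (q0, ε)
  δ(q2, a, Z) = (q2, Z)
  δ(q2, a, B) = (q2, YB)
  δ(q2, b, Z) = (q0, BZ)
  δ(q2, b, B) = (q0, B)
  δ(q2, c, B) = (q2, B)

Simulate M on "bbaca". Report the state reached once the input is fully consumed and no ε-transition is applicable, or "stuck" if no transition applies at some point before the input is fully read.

stuck

(q0, bbaca, Z) ⊢ (q2, baca, Z) ⊢ (q0, aca, BZ) ⊢ (q2, ca, YBZ) ⊢ (q0, ca, BZ)
No transition for (q0, c, top B); M blocks with input ca remaining.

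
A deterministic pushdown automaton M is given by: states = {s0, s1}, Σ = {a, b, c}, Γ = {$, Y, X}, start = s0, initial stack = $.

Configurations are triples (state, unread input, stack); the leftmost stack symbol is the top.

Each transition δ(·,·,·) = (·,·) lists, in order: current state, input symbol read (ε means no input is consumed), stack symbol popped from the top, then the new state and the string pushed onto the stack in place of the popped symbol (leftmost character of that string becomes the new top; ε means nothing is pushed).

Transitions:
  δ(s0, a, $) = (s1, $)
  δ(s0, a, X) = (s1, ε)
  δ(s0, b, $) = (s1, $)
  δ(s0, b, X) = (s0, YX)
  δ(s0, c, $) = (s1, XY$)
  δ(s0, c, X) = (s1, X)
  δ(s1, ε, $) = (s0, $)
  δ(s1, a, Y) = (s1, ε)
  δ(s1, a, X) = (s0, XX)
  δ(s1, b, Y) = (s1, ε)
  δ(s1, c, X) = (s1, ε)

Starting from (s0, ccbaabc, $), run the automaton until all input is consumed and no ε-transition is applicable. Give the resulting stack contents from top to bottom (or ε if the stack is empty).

(s0, ccbaabc, $)
  read c, top $: go to s1, push XY$ → (s1, cbaabc, XY$)
  read c, top X: go to s1, push ε → (s1, baabc, Y$)
  read b, top Y: go to s1, push ε → (s1, aabc, $)
  ε-move, top $: go to s0, push $ → (s0, aabc, $)
  read a, top $: go to s1, push $ → (s1, abc, $)
  ε-move, top $: go to s0, push $ → (s0, abc, $)
  read a, top $: go to s1, push $ → (s1, bc, $)
  ε-move, top $: go to s0, push $ → (s0, bc, $)
  read b, top $: go to s1, push $ → (s1, c, $)
  ε-move, top $: go to s0, push $ → (s0, c, $)
  read c, top $: go to s1, push XY$ → (s1, ε, XY$)
All input consumed in state s1 with stack XY$.

XY$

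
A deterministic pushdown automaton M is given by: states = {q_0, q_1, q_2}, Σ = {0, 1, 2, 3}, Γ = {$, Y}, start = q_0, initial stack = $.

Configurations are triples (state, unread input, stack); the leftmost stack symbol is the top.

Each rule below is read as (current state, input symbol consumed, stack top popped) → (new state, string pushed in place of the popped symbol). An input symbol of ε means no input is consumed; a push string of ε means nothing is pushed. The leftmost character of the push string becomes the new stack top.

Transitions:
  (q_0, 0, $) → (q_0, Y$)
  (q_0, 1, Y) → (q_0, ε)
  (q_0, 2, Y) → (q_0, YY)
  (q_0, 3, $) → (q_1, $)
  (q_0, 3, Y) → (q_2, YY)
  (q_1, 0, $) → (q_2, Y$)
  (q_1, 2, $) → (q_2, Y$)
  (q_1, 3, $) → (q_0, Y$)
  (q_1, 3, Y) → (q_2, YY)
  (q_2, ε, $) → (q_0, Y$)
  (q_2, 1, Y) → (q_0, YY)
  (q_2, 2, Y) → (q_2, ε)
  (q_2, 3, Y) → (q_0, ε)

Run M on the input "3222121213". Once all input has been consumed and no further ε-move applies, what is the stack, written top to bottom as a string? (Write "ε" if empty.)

YY$

(q_0, 3222121213, $) ⊢ (q_1, 222121213, $) ⊢ (q_2, 22121213, Y$) ⊢ (q_2, 2121213, $) ⊢ (q_0, 2121213, Y$) ⊢ (q_0, 121213, YY$) ⊢ (q_0, 21213, Y$) ⊢ (q_0, 1213, YY$) ⊢ (q_0, 213, Y$) ⊢ (q_0, 13, YY$) ⊢ (q_0, 3, Y$) ⊢ (q_2, ε, YY$)
All input consumed in state q_2 with stack YY$.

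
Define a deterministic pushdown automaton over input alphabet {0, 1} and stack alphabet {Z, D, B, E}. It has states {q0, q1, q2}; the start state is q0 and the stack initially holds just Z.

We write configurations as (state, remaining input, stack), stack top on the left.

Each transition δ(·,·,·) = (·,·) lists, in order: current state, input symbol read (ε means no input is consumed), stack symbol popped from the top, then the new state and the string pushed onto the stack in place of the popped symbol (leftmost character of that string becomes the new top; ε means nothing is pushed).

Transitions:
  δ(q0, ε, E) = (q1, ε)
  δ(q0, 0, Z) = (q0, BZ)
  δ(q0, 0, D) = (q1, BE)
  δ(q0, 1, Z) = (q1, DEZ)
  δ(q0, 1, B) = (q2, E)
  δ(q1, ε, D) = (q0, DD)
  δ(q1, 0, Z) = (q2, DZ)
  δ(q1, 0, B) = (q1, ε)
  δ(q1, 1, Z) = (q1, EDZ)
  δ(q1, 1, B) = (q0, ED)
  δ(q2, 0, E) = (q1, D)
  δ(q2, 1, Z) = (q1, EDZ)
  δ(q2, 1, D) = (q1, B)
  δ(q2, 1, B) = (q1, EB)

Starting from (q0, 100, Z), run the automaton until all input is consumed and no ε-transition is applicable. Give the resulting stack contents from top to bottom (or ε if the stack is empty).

EDEZ

(q0, 100, Z)
  read 1, top Z: go to q1, push DEZ → (q1, 00, DEZ)
  ε-move, top D: go to q0, push DD → (q0, 00, DDEZ)
  read 0, top D: go to q1, push BE → (q1, 0, BEDEZ)
  read 0, top B: go to q1, push ε → (q1, ε, EDEZ)
All input consumed in state q1 with stack EDEZ.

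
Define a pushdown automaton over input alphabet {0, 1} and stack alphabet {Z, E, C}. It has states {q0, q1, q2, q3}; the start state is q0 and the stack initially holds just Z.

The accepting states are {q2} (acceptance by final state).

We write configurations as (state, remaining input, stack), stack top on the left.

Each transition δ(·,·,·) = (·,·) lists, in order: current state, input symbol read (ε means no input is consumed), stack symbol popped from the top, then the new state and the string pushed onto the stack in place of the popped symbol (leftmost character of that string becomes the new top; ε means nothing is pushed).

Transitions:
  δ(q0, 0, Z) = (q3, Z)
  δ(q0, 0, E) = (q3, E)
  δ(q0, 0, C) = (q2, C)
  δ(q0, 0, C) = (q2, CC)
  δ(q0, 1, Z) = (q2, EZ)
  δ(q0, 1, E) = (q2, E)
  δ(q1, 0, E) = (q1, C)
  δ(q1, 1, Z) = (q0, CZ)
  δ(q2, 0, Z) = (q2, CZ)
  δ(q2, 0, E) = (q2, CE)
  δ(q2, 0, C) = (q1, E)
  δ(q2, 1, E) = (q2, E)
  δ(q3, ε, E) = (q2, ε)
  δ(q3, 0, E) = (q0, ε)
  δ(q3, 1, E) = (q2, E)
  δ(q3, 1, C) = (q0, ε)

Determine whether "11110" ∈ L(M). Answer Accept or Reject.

One accepting computation: (q0, 11110, Z) ⊢ (q2, 1110, EZ) ⊢ (q2, 110, EZ) ⊢ (q2, 10, EZ) ⊢ (q2, 0, EZ) ⊢ (q2, ε, CEZ)
All input consumed and state q2 ∈ F.

Accept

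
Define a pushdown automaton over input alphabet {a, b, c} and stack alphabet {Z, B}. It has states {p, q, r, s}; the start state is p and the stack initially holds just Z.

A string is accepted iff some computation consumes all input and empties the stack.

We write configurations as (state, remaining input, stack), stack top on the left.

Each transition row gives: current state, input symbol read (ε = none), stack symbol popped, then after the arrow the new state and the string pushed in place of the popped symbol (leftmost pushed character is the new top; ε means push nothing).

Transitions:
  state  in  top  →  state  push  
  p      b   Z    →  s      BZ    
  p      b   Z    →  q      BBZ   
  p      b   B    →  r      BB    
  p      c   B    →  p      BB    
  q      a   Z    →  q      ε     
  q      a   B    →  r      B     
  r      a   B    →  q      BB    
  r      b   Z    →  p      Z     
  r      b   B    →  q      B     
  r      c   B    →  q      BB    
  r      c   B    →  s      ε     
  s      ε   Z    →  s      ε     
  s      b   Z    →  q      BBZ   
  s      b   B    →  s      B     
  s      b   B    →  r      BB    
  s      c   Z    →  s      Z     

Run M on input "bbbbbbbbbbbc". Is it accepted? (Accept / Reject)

No computation consumes all input and empties the stack.

Reject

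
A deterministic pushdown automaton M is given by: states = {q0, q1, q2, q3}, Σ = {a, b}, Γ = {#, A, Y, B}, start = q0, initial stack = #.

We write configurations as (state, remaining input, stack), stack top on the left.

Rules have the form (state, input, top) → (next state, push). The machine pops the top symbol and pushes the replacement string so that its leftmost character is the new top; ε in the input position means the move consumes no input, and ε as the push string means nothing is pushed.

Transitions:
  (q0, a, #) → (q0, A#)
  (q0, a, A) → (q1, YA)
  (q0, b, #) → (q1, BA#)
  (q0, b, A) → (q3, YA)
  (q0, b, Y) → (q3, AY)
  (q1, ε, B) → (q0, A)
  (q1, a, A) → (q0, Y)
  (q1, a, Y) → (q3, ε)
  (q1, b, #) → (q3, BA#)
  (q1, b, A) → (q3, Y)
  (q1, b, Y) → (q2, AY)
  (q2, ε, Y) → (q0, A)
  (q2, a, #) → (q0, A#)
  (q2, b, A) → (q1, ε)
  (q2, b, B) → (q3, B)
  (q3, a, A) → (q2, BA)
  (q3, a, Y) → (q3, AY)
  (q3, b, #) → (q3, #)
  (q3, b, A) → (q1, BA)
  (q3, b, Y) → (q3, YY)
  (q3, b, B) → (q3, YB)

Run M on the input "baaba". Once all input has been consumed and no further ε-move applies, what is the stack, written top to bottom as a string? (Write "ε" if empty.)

YAAA#

(q0, baaba, #)
  read b, top #: go to q1, push BA# → (q1, aaba, BA#)
  ε-move, top B: go to q0, push A → (q0, aaba, AA#)
  read a, top A: go to q1, push YA → (q1, aba, YAA#)
  read a, top Y: go to q3, push ε → (q3, ba, AA#)
  read b, top A: go to q1, push BA → (q1, a, BAA#)
  ε-move, top B: go to q0, push A → (q0, a, AAA#)
  read a, top A: go to q1, push YA → (q1, ε, YAAA#)
All input consumed in state q1 with stack YAAA#.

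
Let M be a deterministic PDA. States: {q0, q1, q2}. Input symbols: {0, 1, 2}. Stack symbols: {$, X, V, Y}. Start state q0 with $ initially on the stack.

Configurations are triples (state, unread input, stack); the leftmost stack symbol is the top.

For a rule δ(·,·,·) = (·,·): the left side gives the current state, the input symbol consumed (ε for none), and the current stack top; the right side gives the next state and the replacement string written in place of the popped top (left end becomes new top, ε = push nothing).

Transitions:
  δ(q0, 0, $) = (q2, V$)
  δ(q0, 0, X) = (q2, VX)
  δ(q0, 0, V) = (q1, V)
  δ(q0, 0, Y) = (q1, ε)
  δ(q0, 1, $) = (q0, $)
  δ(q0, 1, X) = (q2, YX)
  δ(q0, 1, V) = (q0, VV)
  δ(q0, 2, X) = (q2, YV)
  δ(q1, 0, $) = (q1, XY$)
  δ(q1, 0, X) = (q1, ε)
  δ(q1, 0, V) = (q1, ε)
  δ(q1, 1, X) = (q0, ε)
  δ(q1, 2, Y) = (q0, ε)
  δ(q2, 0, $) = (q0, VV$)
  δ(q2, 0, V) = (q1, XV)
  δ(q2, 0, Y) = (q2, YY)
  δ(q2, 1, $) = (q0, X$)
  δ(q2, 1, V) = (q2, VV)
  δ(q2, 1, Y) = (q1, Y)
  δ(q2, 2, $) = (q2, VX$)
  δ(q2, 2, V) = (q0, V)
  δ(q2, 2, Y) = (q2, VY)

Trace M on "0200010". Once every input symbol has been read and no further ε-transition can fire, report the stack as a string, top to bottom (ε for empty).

$

(q0, 0200010, $)
  read 0, top $: go to q2, push V$ → (q2, 200010, V$)
  read 2, top V: go to q0, push V → (q0, 00010, V$)
  read 0, top V: go to q1, push V → (q1, 0010, V$)
  read 0, top V: go to q1, push ε → (q1, 010, $)
  read 0, top $: go to q1, push XY$ → (q1, 10, XY$)
  read 1, top X: go to q0, push ε → (q0, 0, Y$)
  read 0, top Y: go to q1, push ε → (q1, ε, $)
All input consumed in state q1 with stack $.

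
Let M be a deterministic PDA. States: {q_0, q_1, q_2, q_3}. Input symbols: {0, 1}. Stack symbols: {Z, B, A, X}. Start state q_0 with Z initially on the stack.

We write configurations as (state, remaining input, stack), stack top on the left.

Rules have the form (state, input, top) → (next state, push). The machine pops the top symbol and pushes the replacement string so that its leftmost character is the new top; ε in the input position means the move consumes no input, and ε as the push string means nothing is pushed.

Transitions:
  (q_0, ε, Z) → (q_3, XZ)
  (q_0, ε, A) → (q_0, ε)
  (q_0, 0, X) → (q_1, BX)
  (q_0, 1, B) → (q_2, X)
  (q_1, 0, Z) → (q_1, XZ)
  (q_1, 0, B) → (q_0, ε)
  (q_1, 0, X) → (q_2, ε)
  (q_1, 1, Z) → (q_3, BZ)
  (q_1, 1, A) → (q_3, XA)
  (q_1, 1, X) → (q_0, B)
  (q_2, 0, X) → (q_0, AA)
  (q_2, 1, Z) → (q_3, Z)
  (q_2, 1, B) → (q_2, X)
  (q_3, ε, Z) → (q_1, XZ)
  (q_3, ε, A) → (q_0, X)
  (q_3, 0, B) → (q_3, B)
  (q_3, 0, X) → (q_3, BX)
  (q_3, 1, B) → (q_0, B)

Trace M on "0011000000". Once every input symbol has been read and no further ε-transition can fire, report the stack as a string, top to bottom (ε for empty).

BXZ

(q_0, 0011000000, Z) ⊢ (q_3, 0011000000, XZ) ⊢ (q_3, 011000000, BXZ) ⊢ (q_3, 11000000, BXZ) ⊢ (q_0, 1000000, BXZ) ⊢ (q_2, 000000, XXZ) ⊢ (q_0, 00000, AAXZ) ⊢ (q_0, 00000, AXZ) ⊢ (q_0, 00000, XZ) ⊢ (q_1, 0000, BXZ) ⊢ (q_0, 000, XZ) ⊢ (q_1, 00, BXZ) ⊢ (q_0, 0, XZ) ⊢ (q_1, ε, BXZ)
All input consumed in state q_1 with stack BXZ.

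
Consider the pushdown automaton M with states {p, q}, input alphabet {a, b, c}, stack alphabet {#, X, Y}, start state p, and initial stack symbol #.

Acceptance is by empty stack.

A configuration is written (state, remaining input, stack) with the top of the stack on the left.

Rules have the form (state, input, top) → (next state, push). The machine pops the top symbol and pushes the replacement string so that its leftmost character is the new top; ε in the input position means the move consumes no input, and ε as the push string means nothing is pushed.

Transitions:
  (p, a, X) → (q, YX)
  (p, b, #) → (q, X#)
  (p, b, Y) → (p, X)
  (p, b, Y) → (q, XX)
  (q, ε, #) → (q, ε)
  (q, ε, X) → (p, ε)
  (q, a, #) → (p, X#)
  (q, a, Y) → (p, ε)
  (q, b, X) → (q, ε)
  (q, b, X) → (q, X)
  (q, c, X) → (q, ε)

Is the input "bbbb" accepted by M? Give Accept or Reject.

Accept

One accepting computation: (p, bbbb, #) ⊢ (q, bbb, X#) ⊢ (q, bb, X#) ⊢ (q, b, X#) ⊢ (q, ε, #) ⊢ (q, ε, ε)
All input consumed and the stack is empty.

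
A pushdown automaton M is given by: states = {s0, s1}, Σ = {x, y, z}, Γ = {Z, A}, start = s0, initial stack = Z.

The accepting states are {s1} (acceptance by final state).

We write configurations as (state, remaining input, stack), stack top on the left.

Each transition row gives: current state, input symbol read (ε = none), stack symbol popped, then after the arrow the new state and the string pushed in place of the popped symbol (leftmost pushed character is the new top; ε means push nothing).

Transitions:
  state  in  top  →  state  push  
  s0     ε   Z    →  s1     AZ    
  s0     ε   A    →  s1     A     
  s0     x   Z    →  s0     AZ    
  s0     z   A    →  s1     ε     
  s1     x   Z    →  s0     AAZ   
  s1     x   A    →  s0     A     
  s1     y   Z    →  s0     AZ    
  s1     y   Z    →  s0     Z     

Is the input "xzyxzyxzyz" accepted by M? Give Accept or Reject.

Accept

One accepting computation: (s0, xzyxzyxzyz, Z) ⊢ (s0, zyxzyxzyz, AZ) ⊢ (s1, yxzyxzyz, Z) ⊢ (s0, xzyxzyz, Z) ⊢ (s0, zyxzyz, AZ) ⊢ (s1, yxzyz, Z) ⊢ (s0, xzyz, Z) ⊢ (s0, zyz, AZ) ⊢ (s1, yz, Z) ⊢ (s0, z, AZ) ⊢ (s1, ε, Z)
All input consumed and state s1 ∈ F.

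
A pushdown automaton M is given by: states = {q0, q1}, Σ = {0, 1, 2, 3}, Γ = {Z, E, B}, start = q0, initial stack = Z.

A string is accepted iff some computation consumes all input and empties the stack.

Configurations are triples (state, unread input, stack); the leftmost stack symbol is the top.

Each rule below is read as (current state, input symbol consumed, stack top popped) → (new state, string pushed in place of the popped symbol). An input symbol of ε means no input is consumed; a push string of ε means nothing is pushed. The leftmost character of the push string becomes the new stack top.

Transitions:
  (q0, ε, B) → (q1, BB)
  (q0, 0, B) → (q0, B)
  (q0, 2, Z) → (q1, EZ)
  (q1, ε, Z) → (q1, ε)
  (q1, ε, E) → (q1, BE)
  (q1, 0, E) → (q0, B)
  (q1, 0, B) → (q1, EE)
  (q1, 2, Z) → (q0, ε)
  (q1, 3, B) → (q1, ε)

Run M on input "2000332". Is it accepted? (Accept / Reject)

One accepting computation: (q0, 2000332, Z) ⊢ (q1, 000332, EZ) ⊢ (q0, 00332, BZ) ⊢ (q0, 0332, BZ) ⊢ (q0, 332, BZ) ⊢ (q1, 332, BBZ) ⊢ (q1, 32, BZ) ⊢ (q1, 2, Z) ⊢ (q0, ε, ε)
All input consumed and the stack is empty.

Accept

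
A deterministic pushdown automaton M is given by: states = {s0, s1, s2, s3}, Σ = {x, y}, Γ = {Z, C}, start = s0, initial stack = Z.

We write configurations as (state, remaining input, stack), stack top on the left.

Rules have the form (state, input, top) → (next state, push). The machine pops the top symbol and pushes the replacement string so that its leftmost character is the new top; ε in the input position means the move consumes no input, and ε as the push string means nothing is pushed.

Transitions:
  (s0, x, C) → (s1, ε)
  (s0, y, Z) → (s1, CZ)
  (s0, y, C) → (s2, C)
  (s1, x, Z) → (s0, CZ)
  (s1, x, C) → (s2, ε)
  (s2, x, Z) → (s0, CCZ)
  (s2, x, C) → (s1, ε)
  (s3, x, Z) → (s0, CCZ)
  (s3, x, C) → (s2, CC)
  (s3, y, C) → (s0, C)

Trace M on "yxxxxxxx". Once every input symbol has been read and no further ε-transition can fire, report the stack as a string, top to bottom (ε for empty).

Z

(s0, yxxxxxxx, Z)
  read y, top Z: go to s1, push CZ → (s1, xxxxxxx, CZ)
  read x, top C: go to s2, push ε → (s2, xxxxxx, Z)
  read x, top Z: go to s0, push CCZ → (s0, xxxxx, CCZ)
  read x, top C: go to s1, push ε → (s1, xxxx, CZ)
  read x, top C: go to s2, push ε → (s2, xxx, Z)
  read x, top Z: go to s0, push CCZ → (s0, xx, CCZ)
  read x, top C: go to s1, push ε → (s1, x, CZ)
  read x, top C: go to s2, push ε → (s2, ε, Z)
All input consumed in state s2 with stack Z.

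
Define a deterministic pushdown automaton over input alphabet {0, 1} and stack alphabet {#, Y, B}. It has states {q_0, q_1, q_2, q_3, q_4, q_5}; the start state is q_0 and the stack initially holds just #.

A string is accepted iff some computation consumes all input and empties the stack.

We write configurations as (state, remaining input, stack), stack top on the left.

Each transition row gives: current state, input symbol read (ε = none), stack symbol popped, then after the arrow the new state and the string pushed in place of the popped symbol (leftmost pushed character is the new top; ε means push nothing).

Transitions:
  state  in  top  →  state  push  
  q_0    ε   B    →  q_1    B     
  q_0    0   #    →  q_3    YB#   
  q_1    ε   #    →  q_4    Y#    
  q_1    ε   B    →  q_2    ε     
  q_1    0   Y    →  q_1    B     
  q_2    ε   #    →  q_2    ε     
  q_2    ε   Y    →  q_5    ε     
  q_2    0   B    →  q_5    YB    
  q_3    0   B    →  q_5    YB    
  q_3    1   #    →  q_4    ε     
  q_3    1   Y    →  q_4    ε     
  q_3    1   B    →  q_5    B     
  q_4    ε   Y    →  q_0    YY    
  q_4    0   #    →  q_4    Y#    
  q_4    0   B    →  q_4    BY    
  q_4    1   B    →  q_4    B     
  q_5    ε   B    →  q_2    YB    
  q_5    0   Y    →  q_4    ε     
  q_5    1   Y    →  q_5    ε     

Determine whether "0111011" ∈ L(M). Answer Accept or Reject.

Reject

(q_0, 0111011, #)
  read 0, top #: go to q_3, push YB# → (q_3, 111011, YB#)
  read 1, top Y: go to q_4, push ε → (q_4, 11011, B#)
  read 1, top B: go to q_4, push B → (q_4, 1011, B#)
  read 1, top B: go to q_4, push B → (q_4, 011, B#)
  read 0, top B: go to q_4, push BY → (q_4, 11, BY#)
  read 1, top B: go to q_4, push B → (q_4, 1, BY#)
  read 1, top B: go to q_4, push B → (q_4, ε, BY#)
All input consumed; stack is BY#, not empty, and no further ε-move applies.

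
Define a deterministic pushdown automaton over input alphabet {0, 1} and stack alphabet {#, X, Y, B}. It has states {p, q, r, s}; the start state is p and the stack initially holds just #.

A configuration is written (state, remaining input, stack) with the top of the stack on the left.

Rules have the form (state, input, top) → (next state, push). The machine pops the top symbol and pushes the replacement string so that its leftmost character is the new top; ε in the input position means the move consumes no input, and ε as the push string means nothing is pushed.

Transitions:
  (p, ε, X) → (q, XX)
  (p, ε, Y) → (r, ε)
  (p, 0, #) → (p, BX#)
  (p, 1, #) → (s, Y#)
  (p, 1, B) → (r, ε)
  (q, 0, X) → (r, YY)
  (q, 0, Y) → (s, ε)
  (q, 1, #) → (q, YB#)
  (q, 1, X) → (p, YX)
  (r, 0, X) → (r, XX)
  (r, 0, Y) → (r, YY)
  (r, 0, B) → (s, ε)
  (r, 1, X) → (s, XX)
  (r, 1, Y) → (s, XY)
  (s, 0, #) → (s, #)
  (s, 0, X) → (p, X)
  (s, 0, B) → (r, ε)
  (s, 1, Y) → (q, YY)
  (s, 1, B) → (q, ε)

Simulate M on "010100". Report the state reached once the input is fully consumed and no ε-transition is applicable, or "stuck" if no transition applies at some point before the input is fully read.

r

(p, 010100, #)
  read 0, top #: go to p, push BX# → (p, 10100, BX#)
  read 1, top B: go to r, push ε → (r, 0100, X#)
  read 0, top X: go to r, push XX → (r, 100, XX#)
  read 1, top X: go to s, push XX → (s, 00, XXX#)
  read 0, top X: go to p, push X → (p, 0, XXX#)
  ε-move, top X: go to q, push XX → (q, 0, XXXX#)
  read 0, top X: go to r, push YY → (r, ε, YYXXX#)
All input consumed; M is in state r.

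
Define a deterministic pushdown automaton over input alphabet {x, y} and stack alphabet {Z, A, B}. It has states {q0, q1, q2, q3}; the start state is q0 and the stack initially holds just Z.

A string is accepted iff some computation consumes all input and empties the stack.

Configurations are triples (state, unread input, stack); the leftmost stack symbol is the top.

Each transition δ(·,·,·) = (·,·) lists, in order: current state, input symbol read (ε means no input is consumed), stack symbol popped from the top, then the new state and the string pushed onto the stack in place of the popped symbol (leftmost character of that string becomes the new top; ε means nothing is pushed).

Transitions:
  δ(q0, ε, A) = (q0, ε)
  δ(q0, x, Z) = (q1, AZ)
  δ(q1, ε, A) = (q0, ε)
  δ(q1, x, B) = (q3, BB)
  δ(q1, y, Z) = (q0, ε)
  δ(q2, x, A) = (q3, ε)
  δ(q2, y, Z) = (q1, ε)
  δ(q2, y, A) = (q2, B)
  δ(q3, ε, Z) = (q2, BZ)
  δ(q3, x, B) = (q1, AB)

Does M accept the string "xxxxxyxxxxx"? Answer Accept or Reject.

Reject

(q0, xxxxxyxxxxx, Z)
  read x, top Z: go to q1, push AZ → (q1, xxxxyxxxxx, AZ)
  ε-move, top A: go to q0, push ε → (q0, xxxxyxxxxx, Z)
  read x, top Z: go to q1, push AZ → (q1, xxxyxxxxx, AZ)
  ε-move, top A: go to q0, push ε → (q0, xxxyxxxxx, Z)
  read x, top Z: go to q1, push AZ → (q1, xxyxxxxx, AZ)
  ε-move, top A: go to q0, push ε → (q0, xxyxxxxx, Z)
  read x, top Z: go to q1, push AZ → (q1, xyxxxxx, AZ)
  ε-move, top A: go to q0, push ε → (q0, xyxxxxx, Z)
  read x, top Z: go to q1, push AZ → (q1, yxxxxx, AZ)
  ε-move, top A: go to q0, push ε → (q0, yxxxxx, Z)
No transition applies at (q0, yxxxxx, Z); input not fully consumed.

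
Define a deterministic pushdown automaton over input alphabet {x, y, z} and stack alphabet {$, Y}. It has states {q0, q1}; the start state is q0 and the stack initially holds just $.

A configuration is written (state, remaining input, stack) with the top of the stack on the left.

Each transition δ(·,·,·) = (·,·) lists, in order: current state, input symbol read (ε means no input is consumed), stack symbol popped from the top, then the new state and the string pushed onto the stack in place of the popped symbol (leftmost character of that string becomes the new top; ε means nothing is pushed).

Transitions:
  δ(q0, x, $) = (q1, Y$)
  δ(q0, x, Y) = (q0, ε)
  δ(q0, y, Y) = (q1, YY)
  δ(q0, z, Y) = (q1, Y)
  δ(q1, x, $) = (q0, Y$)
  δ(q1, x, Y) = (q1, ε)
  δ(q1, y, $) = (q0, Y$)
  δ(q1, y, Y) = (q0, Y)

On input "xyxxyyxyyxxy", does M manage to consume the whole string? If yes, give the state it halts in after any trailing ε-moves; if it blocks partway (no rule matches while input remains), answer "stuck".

q0

(q0, xyxxyyxyyxxy, $) ⊢ (q1, yxxyyxyyxxy, Y$) ⊢ (q0, xxyyxyyxxy, Y$) ⊢ (q0, xyyxyyxxy, $) ⊢ (q1, yyxyyxxy, Y$) ⊢ (q0, yxyyxxy, Y$) ⊢ (q1, xyyxxy, YY$) ⊢ (q1, yyxxy, Y$) ⊢ (q0, yxxy, Y$) ⊢ (q1, xxy, YY$) ⊢ (q1, xy, Y$) ⊢ (q1, y, $) ⊢ (q0, ε, Y$)
All input consumed; M is in state q0.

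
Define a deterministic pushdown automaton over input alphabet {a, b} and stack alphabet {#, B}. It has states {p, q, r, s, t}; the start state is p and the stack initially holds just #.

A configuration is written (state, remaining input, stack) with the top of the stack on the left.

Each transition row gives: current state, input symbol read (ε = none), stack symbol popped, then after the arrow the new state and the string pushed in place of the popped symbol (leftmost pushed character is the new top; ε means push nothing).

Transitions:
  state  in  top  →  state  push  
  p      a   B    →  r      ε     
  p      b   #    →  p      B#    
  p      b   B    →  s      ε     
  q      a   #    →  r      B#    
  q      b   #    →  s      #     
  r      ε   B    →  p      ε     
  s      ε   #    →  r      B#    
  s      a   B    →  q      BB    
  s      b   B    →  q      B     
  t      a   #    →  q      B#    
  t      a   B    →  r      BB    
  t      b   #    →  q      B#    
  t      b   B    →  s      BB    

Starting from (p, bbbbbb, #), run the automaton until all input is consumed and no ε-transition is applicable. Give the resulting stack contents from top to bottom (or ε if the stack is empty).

(p, bbbbbb, #)
  read b, top #: go to p, push B# → (p, bbbbb, B#)
  read b, top B: go to s, push ε → (s, bbbb, #)
  ε-move, top #: go to r, push B# → (r, bbbb, B#)
  ε-move, top B: go to p, push ε → (p, bbbb, #)
  read b, top #: go to p, push B# → (p, bbb, B#)
  read b, top B: go to s, push ε → (s, bb, #)
  ε-move, top #: go to r, push B# → (r, bb, B#)
  ε-move, top B: go to p, push ε → (p, bb, #)
  read b, top #: go to p, push B# → (p, b, B#)
  read b, top B: go to s, push ε → (s, ε, #)
  ε-move, top #: go to r, push B# → (r, ε, B#)
  ε-move, top B: go to p, push ε → (p, ε, #)
All input consumed in state p with stack #.

#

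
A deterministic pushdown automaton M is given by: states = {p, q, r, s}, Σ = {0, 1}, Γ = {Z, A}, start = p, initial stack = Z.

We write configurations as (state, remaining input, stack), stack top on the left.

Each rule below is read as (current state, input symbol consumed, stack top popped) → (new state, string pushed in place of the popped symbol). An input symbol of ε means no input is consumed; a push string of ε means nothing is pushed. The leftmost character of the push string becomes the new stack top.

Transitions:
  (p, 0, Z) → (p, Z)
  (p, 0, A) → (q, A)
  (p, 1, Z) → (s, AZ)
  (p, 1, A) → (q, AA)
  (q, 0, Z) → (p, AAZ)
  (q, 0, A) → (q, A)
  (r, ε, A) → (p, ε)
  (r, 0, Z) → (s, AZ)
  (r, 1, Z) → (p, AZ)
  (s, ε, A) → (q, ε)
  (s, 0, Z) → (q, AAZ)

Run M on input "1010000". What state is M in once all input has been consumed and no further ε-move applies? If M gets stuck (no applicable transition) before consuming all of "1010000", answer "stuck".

(p, 1010000, Z) ⊢ (s, 010000, AZ) ⊢ (q, 010000, Z) ⊢ (p, 10000, AAZ) ⊢ (q, 0000, AAAZ) ⊢ (q, 000, AAAZ) ⊢ (q, 00, AAAZ) ⊢ (q, 0, AAAZ) ⊢ (q, ε, AAAZ)
All input consumed; M is in state q.

q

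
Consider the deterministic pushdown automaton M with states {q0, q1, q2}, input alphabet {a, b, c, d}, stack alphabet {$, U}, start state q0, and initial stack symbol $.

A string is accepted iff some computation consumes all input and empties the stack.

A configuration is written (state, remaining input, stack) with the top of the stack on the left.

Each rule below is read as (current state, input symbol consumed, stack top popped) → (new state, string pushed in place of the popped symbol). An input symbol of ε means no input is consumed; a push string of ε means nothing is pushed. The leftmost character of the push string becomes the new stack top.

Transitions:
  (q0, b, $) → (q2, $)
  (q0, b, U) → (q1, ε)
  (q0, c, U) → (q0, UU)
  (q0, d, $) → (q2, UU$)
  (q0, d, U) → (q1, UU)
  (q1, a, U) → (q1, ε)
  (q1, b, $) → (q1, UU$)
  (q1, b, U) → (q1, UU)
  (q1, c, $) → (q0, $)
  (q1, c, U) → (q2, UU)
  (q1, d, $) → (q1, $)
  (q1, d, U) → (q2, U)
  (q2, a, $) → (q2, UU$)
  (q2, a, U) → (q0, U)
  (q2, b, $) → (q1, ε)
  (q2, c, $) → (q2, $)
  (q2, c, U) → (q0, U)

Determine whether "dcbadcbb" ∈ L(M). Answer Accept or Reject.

(q0, dcbadcbb, $) ⊢ (q2, cbadcbb, UU$) ⊢ (q0, badcbb, UU$) ⊢ (q1, adcbb, U$) ⊢ (q1, dcbb, $) ⊢ (q1, cbb, $) ⊢ (q0, bb, $) ⊢ (q2, b, $) ⊢ (q1, ε, ε)
All input consumed and the stack is empty.

Accept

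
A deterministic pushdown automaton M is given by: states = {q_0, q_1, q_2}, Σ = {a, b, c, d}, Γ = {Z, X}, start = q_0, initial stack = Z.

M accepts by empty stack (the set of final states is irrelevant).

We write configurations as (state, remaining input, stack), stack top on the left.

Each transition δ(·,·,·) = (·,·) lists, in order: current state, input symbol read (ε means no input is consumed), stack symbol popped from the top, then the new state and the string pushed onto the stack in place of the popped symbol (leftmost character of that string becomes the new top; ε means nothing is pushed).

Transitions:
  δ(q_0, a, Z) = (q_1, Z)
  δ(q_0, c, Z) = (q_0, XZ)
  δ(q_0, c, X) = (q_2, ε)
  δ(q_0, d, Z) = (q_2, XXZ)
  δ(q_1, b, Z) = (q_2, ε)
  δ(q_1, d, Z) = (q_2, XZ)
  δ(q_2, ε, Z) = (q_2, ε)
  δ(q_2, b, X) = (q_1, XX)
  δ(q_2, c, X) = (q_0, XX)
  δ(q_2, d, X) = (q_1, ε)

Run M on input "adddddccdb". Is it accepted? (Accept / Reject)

(q_0, adddddccdb, Z) ⊢ (q_1, dddddccdb, Z) ⊢ (q_2, ddddccdb, XZ) ⊢ (q_1, dddccdb, Z) ⊢ (q_2, ddccdb, XZ) ⊢ (q_1, dccdb, Z) ⊢ (q_2, ccdb, XZ) ⊢ (q_0, cdb, XXZ) ⊢ (q_2, db, XZ) ⊢ (q_1, b, Z) ⊢ (q_2, ε, ε)
All input consumed and the stack is empty.

Accept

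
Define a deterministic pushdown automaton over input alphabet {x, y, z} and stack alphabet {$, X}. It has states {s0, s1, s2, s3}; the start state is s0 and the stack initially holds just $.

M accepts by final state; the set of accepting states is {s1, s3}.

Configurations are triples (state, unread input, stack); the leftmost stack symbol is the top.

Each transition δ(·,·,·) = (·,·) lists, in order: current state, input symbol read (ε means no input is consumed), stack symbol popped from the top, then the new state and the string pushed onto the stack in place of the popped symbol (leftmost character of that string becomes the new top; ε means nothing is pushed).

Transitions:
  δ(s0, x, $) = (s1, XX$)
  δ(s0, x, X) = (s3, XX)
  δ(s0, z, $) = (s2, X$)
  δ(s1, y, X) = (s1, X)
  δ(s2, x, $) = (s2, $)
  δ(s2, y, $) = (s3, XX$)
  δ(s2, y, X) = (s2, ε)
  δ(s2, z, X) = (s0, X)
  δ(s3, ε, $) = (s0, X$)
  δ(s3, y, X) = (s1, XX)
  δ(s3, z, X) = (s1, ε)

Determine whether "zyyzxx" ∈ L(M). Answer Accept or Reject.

(s0, zyyzxx, $)
  read z, top $: go to s2, push X$ → (s2, yyzxx, X$)
  read y, top X: go to s2, push ε → (s2, yzxx, $)
  read y, top $: go to s3, push XX$ → (s3, zxx, XX$)
  read z, top X: go to s1, push ε → (s1, xx, X$)
No transition applies at (s1, xx, X$); input not fully consumed.

Reject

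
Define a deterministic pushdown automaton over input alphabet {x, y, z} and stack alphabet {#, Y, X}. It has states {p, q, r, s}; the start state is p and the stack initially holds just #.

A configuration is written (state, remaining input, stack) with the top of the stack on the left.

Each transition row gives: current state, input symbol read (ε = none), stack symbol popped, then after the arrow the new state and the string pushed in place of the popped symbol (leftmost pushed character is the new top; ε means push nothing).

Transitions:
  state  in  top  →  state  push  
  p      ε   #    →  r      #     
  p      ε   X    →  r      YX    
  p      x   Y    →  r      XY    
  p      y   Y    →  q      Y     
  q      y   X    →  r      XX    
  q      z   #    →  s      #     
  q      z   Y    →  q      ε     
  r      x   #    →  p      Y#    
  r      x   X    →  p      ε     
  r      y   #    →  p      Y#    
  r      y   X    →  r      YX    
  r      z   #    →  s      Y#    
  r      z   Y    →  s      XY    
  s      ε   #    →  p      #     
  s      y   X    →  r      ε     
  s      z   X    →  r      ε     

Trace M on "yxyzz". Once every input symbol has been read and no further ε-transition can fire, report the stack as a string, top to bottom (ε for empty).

(p, yxyzz, #)
  ε-move, top #: go to r, push # → (r, yxyzz, #)
  read y, top #: go to p, push Y# → (p, xyzz, Y#)
  read x, top Y: go to r, push XY → (r, yzz, XY#)
  read y, top X: go to r, push YX → (r, zz, YXY#)
  read z, top Y: go to s, push XY → (s, z, XYXY#)
  read z, top X: go to r, push ε → (r, ε, YXY#)
All input consumed in state r with stack YXY#.

YXY#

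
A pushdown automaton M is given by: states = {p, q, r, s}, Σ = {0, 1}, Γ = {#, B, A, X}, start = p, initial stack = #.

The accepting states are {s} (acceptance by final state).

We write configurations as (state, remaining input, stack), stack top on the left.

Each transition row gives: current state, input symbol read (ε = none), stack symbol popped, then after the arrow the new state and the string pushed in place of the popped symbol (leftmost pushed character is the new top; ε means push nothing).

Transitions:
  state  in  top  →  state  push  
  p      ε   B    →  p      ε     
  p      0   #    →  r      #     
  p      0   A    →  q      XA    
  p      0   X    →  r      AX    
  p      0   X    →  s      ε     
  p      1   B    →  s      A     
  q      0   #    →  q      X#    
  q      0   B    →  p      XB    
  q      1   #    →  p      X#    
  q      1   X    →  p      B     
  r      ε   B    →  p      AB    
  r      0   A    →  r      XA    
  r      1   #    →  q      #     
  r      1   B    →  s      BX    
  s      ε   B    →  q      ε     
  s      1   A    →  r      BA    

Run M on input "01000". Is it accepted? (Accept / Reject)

No computation consumes all input and reaches a final state.

Reject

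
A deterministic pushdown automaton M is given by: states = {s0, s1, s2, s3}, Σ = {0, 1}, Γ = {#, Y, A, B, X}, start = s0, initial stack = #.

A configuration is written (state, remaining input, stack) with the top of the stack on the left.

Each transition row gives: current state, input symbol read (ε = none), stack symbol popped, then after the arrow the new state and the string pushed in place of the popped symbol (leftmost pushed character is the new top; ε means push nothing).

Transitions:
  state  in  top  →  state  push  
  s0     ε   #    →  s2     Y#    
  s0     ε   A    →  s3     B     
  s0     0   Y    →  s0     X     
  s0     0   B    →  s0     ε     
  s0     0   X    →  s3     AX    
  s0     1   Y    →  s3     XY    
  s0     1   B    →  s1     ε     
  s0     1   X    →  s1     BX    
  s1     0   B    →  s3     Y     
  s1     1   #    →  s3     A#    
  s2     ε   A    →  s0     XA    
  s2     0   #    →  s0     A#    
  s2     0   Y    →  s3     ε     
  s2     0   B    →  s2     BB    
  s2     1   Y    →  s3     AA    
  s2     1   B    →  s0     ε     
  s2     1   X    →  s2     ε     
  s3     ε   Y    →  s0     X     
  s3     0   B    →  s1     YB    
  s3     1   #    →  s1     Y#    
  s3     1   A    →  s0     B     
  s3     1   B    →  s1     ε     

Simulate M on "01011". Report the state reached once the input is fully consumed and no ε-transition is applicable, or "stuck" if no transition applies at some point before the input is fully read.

(s0, 01011, #) ⊢ (s2, 01011, Y#) ⊢ (s3, 1011, #) ⊢ (s1, 011, Y#)
No transition for (s1, 0, top Y); M blocks with input 011 remaining.

stuck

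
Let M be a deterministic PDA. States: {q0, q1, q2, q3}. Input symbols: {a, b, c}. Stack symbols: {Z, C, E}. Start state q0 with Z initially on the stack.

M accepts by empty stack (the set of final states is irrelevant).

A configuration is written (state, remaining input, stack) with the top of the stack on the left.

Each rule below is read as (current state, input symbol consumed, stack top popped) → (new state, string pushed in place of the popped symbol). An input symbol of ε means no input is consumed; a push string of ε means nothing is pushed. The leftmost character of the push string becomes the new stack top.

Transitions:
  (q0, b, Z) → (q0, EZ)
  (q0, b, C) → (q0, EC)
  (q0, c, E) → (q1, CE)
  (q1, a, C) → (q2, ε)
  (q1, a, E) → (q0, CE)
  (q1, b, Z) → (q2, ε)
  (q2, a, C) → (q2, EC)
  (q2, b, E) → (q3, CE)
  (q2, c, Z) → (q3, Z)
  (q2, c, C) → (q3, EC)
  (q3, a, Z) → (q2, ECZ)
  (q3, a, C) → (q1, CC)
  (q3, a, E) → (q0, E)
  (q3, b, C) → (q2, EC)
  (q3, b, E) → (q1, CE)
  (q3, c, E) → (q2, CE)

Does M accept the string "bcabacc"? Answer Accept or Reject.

Reject

(q0, bcabacc, Z)
  read b, top Z: go to q0, push EZ → (q0, cabacc, EZ)
  read c, top E: go to q1, push CE → (q1, abacc, CEZ)
  read a, top C: go to q2, push ε → (q2, bacc, EZ)
  read b, top E: go to q3, push CE → (q3, acc, CEZ)
  read a, top C: go to q1, push CC → (q1, cc, CCEZ)
No transition applies at (q1, cc, CCEZ); input not fully consumed.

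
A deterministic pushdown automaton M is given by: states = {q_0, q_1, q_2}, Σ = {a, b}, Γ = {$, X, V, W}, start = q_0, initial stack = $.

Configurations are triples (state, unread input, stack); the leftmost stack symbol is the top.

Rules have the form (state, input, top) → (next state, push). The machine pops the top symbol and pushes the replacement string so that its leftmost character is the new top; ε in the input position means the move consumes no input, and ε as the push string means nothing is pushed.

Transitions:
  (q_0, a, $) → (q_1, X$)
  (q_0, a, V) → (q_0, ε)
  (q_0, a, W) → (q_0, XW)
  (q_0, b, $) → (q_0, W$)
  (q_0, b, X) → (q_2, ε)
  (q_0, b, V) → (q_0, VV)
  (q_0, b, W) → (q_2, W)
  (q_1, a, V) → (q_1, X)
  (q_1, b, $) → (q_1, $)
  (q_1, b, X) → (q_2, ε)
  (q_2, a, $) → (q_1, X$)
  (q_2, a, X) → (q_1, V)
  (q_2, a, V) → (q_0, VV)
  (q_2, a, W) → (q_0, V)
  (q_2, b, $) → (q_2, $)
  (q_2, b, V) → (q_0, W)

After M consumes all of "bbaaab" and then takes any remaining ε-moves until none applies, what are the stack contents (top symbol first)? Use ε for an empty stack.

(q_0, bbaaab, $)
  read b, top $: go to q_0, push W$ → (q_0, baaab, W$)
  read b, top W: go to q_2, push W → (q_2, aaab, W$)
  read a, top W: go to q_0, push V → (q_0, aab, V$)
  read a, top V: go to q_0, push ε → (q_0, ab, $)
  read a, top $: go to q_1, push X$ → (q_1, b, X$)
  read b, top X: go to q_2, push ε → (q_2, ε, $)
All input consumed in state q_2 with stack $.

$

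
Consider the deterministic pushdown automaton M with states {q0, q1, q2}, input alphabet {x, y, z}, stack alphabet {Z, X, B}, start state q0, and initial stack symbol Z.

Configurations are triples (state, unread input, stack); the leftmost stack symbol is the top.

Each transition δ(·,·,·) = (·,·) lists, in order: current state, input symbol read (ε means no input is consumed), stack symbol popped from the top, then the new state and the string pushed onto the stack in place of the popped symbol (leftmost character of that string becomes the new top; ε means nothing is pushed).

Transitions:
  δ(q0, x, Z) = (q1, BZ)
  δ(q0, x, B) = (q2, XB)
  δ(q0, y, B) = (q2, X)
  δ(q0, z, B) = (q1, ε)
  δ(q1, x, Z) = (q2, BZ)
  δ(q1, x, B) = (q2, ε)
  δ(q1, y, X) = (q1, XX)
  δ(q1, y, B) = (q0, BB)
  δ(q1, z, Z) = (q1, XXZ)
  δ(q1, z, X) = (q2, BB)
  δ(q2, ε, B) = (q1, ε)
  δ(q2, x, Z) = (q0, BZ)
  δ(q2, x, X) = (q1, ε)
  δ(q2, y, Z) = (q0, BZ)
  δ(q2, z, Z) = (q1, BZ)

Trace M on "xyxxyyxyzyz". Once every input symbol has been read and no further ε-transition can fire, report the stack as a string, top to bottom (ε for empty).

(q0, xyxxyyxyzyz, Z)
  read x, top Z: go to q1, push BZ → (q1, yxxyyxyzyz, BZ)
  read y, top B: go to q0, push BB → (q0, xxyyxyzyz, BBZ)
  read x, top B: go to q2, push XB → (q2, xyyxyzyz, XBBZ)
  read x, top X: go to q1, push ε → (q1, yyxyzyz, BBZ)
  read y, top B: go to q0, push BB → (q0, yxyzyz, BBBZ)
  read y, top B: go to q2, push X → (q2, xyzyz, XBBZ)
  read x, top X: go to q1, push ε → (q1, yzyz, BBZ)
  read y, top B: go to q0, push BB → (q0, zyz, BBBZ)
  read z, top B: go to q1, push ε → (q1, yz, BBZ)
  read y, top B: go to q0, push BB → (q0, z, BBBZ)
  read z, top B: go to q1, push ε → (q1, ε, BBZ)
All input consumed in state q1 with stack BBZ.

BBZ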